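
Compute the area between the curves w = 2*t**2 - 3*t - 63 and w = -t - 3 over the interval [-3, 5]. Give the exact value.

1184/3

On [-3, 5], (2*t**2 - 3*t - 63) - (-t - 3) = 2*t**2 - 2*t - 60 is ≤ 0 throughout, so the area is a single integral of |2*t**2 - 2*t - 60|.
∫[-3,5] (2*t**2 - 2*t - 60) dt = -1184/3; the area of that piece is 1184/3.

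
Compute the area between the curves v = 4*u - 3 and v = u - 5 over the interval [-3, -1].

On [-3, -1], (4*u - 3) - (u - 5) = 3*u + 2 is ≤ 0 throughout, so the area is a single integral of |3*u + 2|.
∫[-3,-1] (3*u + 2) du = -8; the area of that piece is 8.

8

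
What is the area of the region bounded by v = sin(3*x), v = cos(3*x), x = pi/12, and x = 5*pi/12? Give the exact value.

On [pi/12, 5*pi/12], (sin(3*x)) - (cos(3*x)) = sin(3*x) - cos(3*x) is ≥ 0 throughout, so the area is a single integral of |sin(3*x) - cos(3*x)|.
∫[pi/12,5*pi/12] (sin(3*x) - cos(3*x)) dx = 2*sqrt(2)/3.

2*sqrt(2)/3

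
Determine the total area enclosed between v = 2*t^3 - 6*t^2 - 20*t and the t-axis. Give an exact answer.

The curve meets the t-axis where 2*t^3 - 6*t^2 - 20*t = 0, i.e. 2*t*(t - 5)*(t + 2) = 0, at t = -2, 0, 5.
On [-2, 0] the curve lies above the axis; ∫[-2,0] (2*t^3 - 6*t^2 - 20*t) dt = 16, giving area 16.
On [0, 5] the curve lies below the axis; ∫[0,5] (2*t^3 - 6*t^2 - 20*t) dt = -375/2, giving area 375/2.
Total area = 16 + 375/2 = 407/2.

407/2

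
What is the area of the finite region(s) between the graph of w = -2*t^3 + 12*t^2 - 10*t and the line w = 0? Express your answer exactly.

131/2

The curve meets the t-axis where -2*t^3 + 12*t^2 - 10*t = 0, i.e. -2*t*(t - 5)*(t - 1) = 0, at t = 0, 1, 5.
On [0, 1] the curve lies below the axis; ∫[0,1] (-2*t^3 + 12*t^2 - 10*t) dt = -3/2, giving area 3/2.
On [1, 5] the curve lies above the axis; ∫[1,5] (-2*t^3 + 12*t^2 - 10*t) dt = 64, giving area 64.
Total area = 3/2 + 64 = 131/2.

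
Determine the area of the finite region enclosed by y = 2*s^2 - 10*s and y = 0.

125/3

Set the curves equal: 2*s^2 - 10*s = 0, so 2*s^2 - 10*s = 0, which factors as 2*s*(s - 5) = 0. The curves meet at s = 0, 5.
On [0, 5], y = 0 is on top; that piece has area ∫[0,5] (-(2*s^2 - 10*s)) ds = 125/3.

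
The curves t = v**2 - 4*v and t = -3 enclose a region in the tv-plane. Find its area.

4/3

Both boundary curves give t as a function of v, so integrate with respect to v. Setting them equal: v**2 - 4*v + 3 = 0, i.e. (v - 3)*(v - 1) = 0, so they meet at v = 1, 3.
For v in [1, 3], t = v**2 - 4*v is on the left; area = ∫[1,3] (-(v**2 - 4*v + 3)) dv = 4/3.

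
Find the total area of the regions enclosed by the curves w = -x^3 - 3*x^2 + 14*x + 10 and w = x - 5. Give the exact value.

128

Set the curves equal: -x^3 - 3*x^2 + 14*x + 10 = x - 5, so -x^3 - 3*x^2 + 13*x + 15 = 0, which factors as -(x - 3)*(x + 1)*(x + 5) = 0. The curves meet at x = -5, -1, 3.
On [-5, -1], w = x - 5 is on top; that piece has area ∫[-5,-1] (-(-x^3 - 3*x^2 + 13*x + 15)) dx = 64.
On [-1, 3], w = -x^3 - 3*x^2 + 14*x + 10 is on top; that piece has area ∫[-1,3] (-x^3 - 3*x^2 + 13*x + 15) dx = 64.
Total enclosed area = 64 + 64 = 128.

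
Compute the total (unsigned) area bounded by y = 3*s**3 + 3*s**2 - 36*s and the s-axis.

937/4

The curve meets the s-axis where 3*s**3 + 3*s**2 - 36*s = 0, i.e. 3*s*(s - 3)*(s + 4) = 0, at s = -4, 0, 3.
On [-4, 0] the curve lies above the axis; ∫[-4,0] (3*s**3 + 3*s**2 - 36*s) ds = 160, giving area 160.
On [0, 3] the curve lies below the axis; ∫[0,3] (3*s**3 + 3*s**2 - 36*s) ds = -297/4, giving area 297/4.
Total area = 160 + 297/4 = 937/4.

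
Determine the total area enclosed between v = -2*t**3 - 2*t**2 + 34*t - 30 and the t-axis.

1136/3

The curve meets the t-axis where -2*t**3 - 2*t**2 + 34*t - 30 = 0, i.e. -2*(t - 3)*(t - 1)*(t + 5) = 0, at t = -5, 1, 3.
On [-5, 1] the curve lies below the axis; ∫[-5,1] (-2*t**3 - 2*t**2 + 34*t - 30) dt = -360, giving area 360.
On [1, 3] the curve lies above the axis; ∫[1,3] (-2*t**3 - 2*t**2 + 34*t - 30) dt = 56/3, giving area 56/3.
Total area = 360 + 56/3 = 1136/3.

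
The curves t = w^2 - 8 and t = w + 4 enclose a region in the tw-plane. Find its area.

Both boundary curves give t as a function of w, so integrate with respect to w. Setting them equal: w^2 - w - 12 = 0, i.e. (w - 4)*(w + 3) = 0, so they meet at w = -3, 4.
For w in [-3, 4], t = w^2 - 8 is on the left; area = ∫[-3,4] (-(w^2 - w - 12)) dw = 343/6.

343/6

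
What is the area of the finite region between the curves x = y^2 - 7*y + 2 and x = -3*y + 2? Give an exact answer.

Both boundary curves give x as a function of y, so integrate with respect to y. Setting them equal: y^2 - 4*y = 0, i.e. y*(y - 4) = 0, so they meet at y = 0, 4.
For y in [0, 4], x = y^2 - 7*y + 2 is on the left; area = ∫[0,4] (-(y^2 - 4*y)) dy = 32/3.

32/3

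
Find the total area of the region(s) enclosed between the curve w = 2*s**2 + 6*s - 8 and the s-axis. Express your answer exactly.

125/3

The curve meets the s-axis where 2*s**2 + 6*s - 8 = 0, i.e. 2*(s - 1)*(s + 4) = 0, at s = -4, 1.
On [-4, 1] the curve lies below the axis; ∫[-4,1] (2*s**2 + 6*s - 8) ds = -125/3, giving area 125/3.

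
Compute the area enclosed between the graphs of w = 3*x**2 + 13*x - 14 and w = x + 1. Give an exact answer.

Set the curves equal: 3*x**2 + 13*x - 14 = x + 1, so 3*x**2 + 12*x - 15 = 0, which factors as 3*(x - 1)*(x + 5) = 0. The curves meet at x = -5, 1.
On [-5, 1], w = x + 1 is on top; that piece has area ∫[-5,1] (-(3*x**2 + 12*x - 15)) dx = 108.

108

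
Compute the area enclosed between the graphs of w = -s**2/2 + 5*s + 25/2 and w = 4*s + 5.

128/3

Set the curves equal: -s**2/2 + 5*s + 25/2 = 4*s + 5, so -s**2/2 + s + 15/2 = 0, which factors as -(s - 5)*(s + 3)/2 = 0. The curves meet at s = -3, 5.
On [-3, 5], w = -s**2/2 + 5*s + 25/2 is on top; that piece has area ∫[-3,5] (-s**2/2 + s + 15/2) ds = 128/3.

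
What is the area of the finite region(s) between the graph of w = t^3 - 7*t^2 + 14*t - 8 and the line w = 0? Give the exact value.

The curve meets the t-axis where t^3 - 7*t^2 + 14*t - 8 = 0, i.e. (t - 4)*(t - 2)*(t - 1) = 0, at t = 1, 2, 4.
On [1, 2] the curve lies above the axis; ∫[1,2] (t^3 - 7*t^2 + 14*t - 8) dt = 5/12, giving area 5/12.
On [2, 4] the curve lies below the axis; ∫[2,4] (t^3 - 7*t^2 + 14*t - 8) dt = -8/3, giving area 8/3.
Total area = 5/12 + 8/3 = 37/12.

37/12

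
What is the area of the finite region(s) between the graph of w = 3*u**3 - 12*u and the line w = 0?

The curve meets the u-axis where 3*u**3 - 12*u = 0, i.e. 3*u*(u - 2)*(u + 2) = 0, at u = -2, 0, 2.
On [-2, 0] the curve lies above the axis; ∫[-2,0] (3*u**3 - 12*u) du = 12, giving area 12.
On [0, 2] the curve lies below the axis; ∫[0,2] (3*u**3 - 12*u) du = -12, giving area 12.
Total area = 12 + 12 = 24.

24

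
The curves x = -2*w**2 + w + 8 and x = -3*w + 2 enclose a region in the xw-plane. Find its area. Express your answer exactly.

64/3

Both boundary curves give x as a function of w, so integrate with respect to w. Setting them equal: -2*w**2 + 4*w + 6 = 0, i.e. -2*(w - 3)*(w + 1) = 0, so they meet at w = -1, 3.
For w in [-1, 3], x = -2*w**2 + w + 8 is on the right; area = ∫[-1,3] (-2*w**2 + 4*w + 6) dw = 64/3.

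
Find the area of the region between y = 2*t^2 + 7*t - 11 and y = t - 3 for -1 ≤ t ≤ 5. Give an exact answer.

412/3

The difference (2*t^2 + 7*t - 11) - (t - 3) = 2*t^2 + 6*t - 8 changes sign at t = 1 inside [-1, 5], so split the integral there.
∫[-1,1] (2*t^2 + 6*t - 8) dt = -44/3; the area of that piece is 44/3.
∫[1,5] (2*t^2 + 6*t - 8) dt = 368/3.
Total area = 44/3 + 368/3 = 412/3.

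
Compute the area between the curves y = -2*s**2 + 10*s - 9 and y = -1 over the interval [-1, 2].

The difference (-2*s**2 + 10*s - 9) - (-1) = -2*s**2 + 10*s - 8 changes sign at s = 1 inside [-1, 2], so split the integral there.
∫[-1,1] (-2*s**2 + 10*s - 8) ds = -52/3; the area of that piece is 52/3.
∫[1,2] (-2*s**2 + 10*s - 8) ds = 7/3.
Total area = 52/3 + 7/3 = 59/3.

59/3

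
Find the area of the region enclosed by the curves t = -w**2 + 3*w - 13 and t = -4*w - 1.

1/6

Both boundary curves give t as a function of w, so integrate with respect to w. Setting them equal: -w**2 + 7*w - 12 = 0, i.e. -(w - 4)*(w - 3) = 0, so they meet at w = 3, 4.
For w in [3, 4], t = -w**2 + 3*w - 13 is on the right; area = ∫[3,4] (-w**2 + 7*w - 12) dw = 1/6.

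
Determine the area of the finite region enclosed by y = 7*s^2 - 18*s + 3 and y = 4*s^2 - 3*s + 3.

Set the curves equal: 7*s^2 - 18*s + 3 = 4*s^2 - 3*s + 3, so 3*s^2 - 15*s = 0, which factors as 3*s*(s - 5) = 0. The curves meet at s = 0, 5.
On [0, 5], y = 4*s^2 - 3*s + 3 is on top; that piece has area ∫[0,5] (-(3*s^2 - 15*s)) ds = 125/2.

125/2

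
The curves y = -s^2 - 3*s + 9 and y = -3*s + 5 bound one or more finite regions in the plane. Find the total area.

32/3

Set the curves equal: -s^2 - 3*s + 9 = -3*s + 5, so -s^2 + 4 = 0, which factors as -(s - 2)*(s + 2) = 0. The curves meet at s = -2, 2.
On [-2, 2], y = -s^2 - 3*s + 9 is on top; that piece has area ∫[-2,2] (-s^2 + 4) ds = 32/3.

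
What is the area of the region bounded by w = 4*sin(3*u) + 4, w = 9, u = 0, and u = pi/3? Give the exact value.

On [0, pi/3], (4*sin(3*u) + 4) - (9) = 4*sin(3*u) - 5 is ≤ 0 throughout, so the area is a single integral of |4*sin(3*u) - 5|.
∫[0,pi/3] (4*sin(3*u) - 5) du = 8/3 - 5*pi/3; the area of that piece is -8/3 + 5*pi/3.

-8/3 + 5*pi/3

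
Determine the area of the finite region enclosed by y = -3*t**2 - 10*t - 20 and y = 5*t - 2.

1/2

Set the curves equal: -3*t**2 - 10*t - 20 = 5*t - 2, so -3*t**2 - 15*t - 18 = 0, which factors as -3*(t + 2)*(t + 3) = 0. The curves meet at t = -3, -2.
On [-3, -2], y = -3*t**2 - 10*t - 20 is on top; that piece has area ∫[-3,-2] (-3*t**2 - 15*t - 18) dt = 1/2.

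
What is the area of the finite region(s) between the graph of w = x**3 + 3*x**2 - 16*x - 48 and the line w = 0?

The curve meets the x-axis where x**3 + 3*x**2 - 16*x - 48 = 0, i.e. (x - 4)*(x + 3)*(x + 4) = 0, at x = -4, -3, 4.
On [-4, -3] the curve lies above the axis; ∫[-4,-3] (x**3 + 3*x**2 - 16*x - 48) dx = 5/4, giving area 5/4.
On [-3, 4] the curve lies below the axis; ∫[-3,4] (x**3 + 3*x**2 - 16*x - 48) dx = -1029/4, giving area 1029/4.
Total area = 5/4 + 1029/4 = 517/2.

517/2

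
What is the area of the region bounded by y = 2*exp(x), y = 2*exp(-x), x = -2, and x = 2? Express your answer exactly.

The difference (2*exp(x)) - (2*exp(-x)) = 2*exp(x) - 2*exp(-x) changes sign at x = 0 inside [-2, 2], so split the integral there.
∫[-2,0] (2*exp(x) - 2*exp(-x)) dx = -2*exp(2) - 2*exp(-2) + 4; the area of that piece is -4 + 2*exp(-2) + 2*exp(2).
∫[0,2] (2*exp(x) - 2*exp(-x)) dx = -4 + 2*exp(-2) + 2*exp(2).
Total area = (-4 + 2*exp(-2) + 2*exp(2)) + (-4 + 2*exp(-2) + 2*exp(2)) = -8 + 4*exp(-2) + 4*exp(2).

-8 + 4*exp(-2) + 4*exp(2)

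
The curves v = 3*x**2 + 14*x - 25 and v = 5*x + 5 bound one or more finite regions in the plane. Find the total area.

Set the curves equal: 3*x**2 + 14*x - 25 = 5*x + 5, so 3*x**2 + 9*x - 30 = 0, which factors as 3*(x - 2)*(x + 5) = 0. The curves meet at x = -5, 2.
On [-5, 2], v = 5*x + 5 is on top; that piece has area ∫[-5,2] (-(3*x**2 + 9*x - 30)) dx = 343/2.

343/2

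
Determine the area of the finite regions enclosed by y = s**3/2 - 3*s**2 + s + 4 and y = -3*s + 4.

Set the curves equal: s**3/2 - 3*s**2 + s + 4 = -3*s + 4, so s**3/2 - 3*s**2 + 4*s = 0, which factors as s*(s - 4)*(s - 2)/2 = 0. The curves meet at s = 0, 2, 4.
On [0, 2], y = s**3/2 - 3*s**2 + s + 4 is on top; that piece has area ∫[0,2] (s**3/2 - 3*s**2 + 4*s) ds = 2.
On [2, 4], y = -3*s + 4 is on top; that piece has area ∫[2,4] (-(s**3/2 - 3*s**2 + 4*s)) ds = 2.
Total enclosed area = 2 + 2 = 4.

4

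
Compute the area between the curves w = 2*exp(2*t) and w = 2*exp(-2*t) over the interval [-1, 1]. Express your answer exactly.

-4 + 2*exp(-2) + 2*exp(2)

The difference (2*exp(2*t)) - (2*exp(-2*t)) = 2*exp(2*t) - 2*exp(-2*t) changes sign at t = 0 inside [-1, 1], so split the integral there.
∫[-1,0] (2*exp(2*t) - 2*exp(-2*t)) dt = -exp(2) - exp(-2) + 2; the area of that piece is -2 + exp(-2) + exp(2).
∫[0,1] (2*exp(2*t) - 2*exp(-2*t)) dt = -2 + exp(-2) + exp(2).
Total area = (-2 + exp(-2) + exp(2)) + (-2 + exp(-2) + exp(2)) = -4 + 2*exp(-2) + 2*exp(2).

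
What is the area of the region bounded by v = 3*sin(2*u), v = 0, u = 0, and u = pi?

6

The difference (3*sin(2*u)) - (0) = 3*sin(2*u) changes sign at u = pi/2 inside [0, pi], so split the integral there.
∫[0,pi/2] (3*sin(2*u)) du = 3.
∫[pi/2,pi] (3*sin(2*u)) du = -3; the area of that piece is 3.
Total area = 3 + 3 = 6.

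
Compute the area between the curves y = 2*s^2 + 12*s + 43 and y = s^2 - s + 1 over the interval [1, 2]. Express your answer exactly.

383/6

On [1, 2], (2*s^2 + 12*s + 43) - (s^2 - s + 1) = s^2 + 13*s + 42 is ≥ 0 throughout, so the area is a single integral of |s^2 + 13*s + 42|.
∫[1,2] (s^2 + 13*s + 42) ds = 383/6.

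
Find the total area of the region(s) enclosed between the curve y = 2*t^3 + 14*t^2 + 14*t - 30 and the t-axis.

296/3

The curve meets the t-axis where 2*t^3 + 14*t^2 + 14*t - 30 = 0, i.e. 2*(t - 1)*(t + 3)*(t + 5) = 0, at t = -5, -3, 1.
On [-5, -3] the curve lies above the axis; ∫[-5,-3] (2*t^3 + 14*t^2 + 14*t - 30) dt = 40/3, giving area 40/3.
On [-3, 1] the curve lies below the axis; ∫[-3,1] (2*t^3 + 14*t^2 + 14*t - 30) dt = -256/3, giving area 256/3.
Total area = 40/3 + 256/3 = 296/3.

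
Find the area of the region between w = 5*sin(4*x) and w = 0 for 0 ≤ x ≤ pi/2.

5

The difference (5*sin(4*x)) - (0) = 5*sin(4*x) changes sign at x = pi/4 inside [0, pi/2], so split the integral there.
∫[0,pi/4] (5*sin(4*x)) dx = 5/2.
∫[pi/4,pi/2] (5*sin(4*x)) dx = -5/2; the area of that piece is 5/2.
Total area = 5/2 + 5/2 = 5.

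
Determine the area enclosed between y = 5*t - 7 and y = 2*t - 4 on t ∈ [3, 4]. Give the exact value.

On [3, 4], (5*t - 7) - (2*t - 4) = 3*t - 3 is ≥ 0 throughout, so the area is a single integral of |3*t - 3|.
∫[3,4] (3*t - 3) dt = 15/2.

15/2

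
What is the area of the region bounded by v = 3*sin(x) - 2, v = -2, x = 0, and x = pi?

On [0, pi], (3*sin(x) - 2) - (-2) = 3*sin(x) is ≥ 0 throughout, so the area is a single integral of |3*sin(x)|.
∫[0,pi] (3*sin(x)) dx = 6.

6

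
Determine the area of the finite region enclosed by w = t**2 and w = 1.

4/3

Set the curves equal: t**2 = 1, so t**2 - 1 = 0, which factors as (t - 1)*(t + 1) = 0. The curves meet at t = -1, 1.
On [-1, 1], w = 1 is on top; that piece has area ∫[-1,1] (-(t**2 - 1)) dt = 4/3.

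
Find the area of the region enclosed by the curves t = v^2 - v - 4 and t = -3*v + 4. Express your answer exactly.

Both boundary curves give t as a function of v, so integrate with respect to v. Setting them equal: v^2 + 2*v - 8 = 0, i.e. (v - 2)*(v + 4) = 0, so they meet at v = -4, 2.
For v in [-4, 2], t = v^2 - v - 4 is on the left; area = ∫[-4,2] (-(v^2 + 2*v - 8)) dv = 36.

36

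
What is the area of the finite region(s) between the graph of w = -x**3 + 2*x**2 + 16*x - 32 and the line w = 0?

568/3

The curve meets the x-axis where -x**3 + 2*x**2 + 16*x - 32 = 0, i.e. -(x - 4)*(x - 2)*(x + 4) = 0, at x = -4, 2, 4.
On [-4, 2] the curve lies below the axis; ∫[-4,2] (-x**3 + 2*x**2 + 16*x - 32) dx = -180, giving area 180.
On [2, 4] the curve lies above the axis; ∫[2,4] (-x**3 + 2*x**2 + 16*x - 32) dx = 28/3, giving area 28/3.
Total area = 180 + 28/3 = 568/3.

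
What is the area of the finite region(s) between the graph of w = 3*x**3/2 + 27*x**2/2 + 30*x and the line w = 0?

393/8

The curve meets the x-axis where 3*x**3/2 + 27*x**2/2 + 30*x = 0, i.e. 3*x*(x + 4)*(x + 5)/2 = 0, at x = -5, -4, 0.
On [-5, -4] the curve lies above the axis; ∫[-5,-4] (3*x**3/2 + 27*x**2/2 + 30*x) dx = 9/8, giving area 9/8.
On [-4, 0] the curve lies below the axis; ∫[-4,0] (3*x**3/2 + 27*x**2/2 + 30*x) dx = -48, giving area 48.
Total area = 9/8 + 48 = 393/8.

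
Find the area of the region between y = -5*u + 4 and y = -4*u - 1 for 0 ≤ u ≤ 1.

9/2

On [0, 1], (-5*u + 4) - (-4*u - 1) = -u + 5 is ≥ 0 throughout, so the area is a single integral of |-u + 5|.
∫[0,1] (-u + 5) du = 9/2.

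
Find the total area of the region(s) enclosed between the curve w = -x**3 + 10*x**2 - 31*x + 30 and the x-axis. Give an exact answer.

The curve meets the x-axis where -x**3 + 10*x**2 - 31*x + 30 = 0, i.e. -(x - 5)*(x - 3)*(x - 2) = 0, at x = 2, 3, 5.
On [2, 3] the curve lies below the axis; ∫[2,3] (-x**3 + 10*x**2 - 31*x + 30) dx = -5/12, giving area 5/12.
On [3, 5] the curve lies above the axis; ∫[3,5] (-x**3 + 10*x**2 - 31*x + 30) dx = 8/3, giving area 8/3.
Total area = 5/12 + 8/3 = 37/12.

37/12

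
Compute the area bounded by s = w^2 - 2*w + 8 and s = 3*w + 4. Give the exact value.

Both boundary curves give s as a function of w, so integrate with respect to w. Setting them equal: w^2 - 5*w + 4 = 0, i.e. (w - 4)*(w - 1) = 0, so they meet at w = 1, 4.
For w in [1, 4], s = w^2 - 2*w + 8 is on the left; area = ∫[1,4] (-(w^2 - 5*w + 4)) dw = 9/2.

9/2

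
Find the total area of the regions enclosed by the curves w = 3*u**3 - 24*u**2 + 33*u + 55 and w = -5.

Set the curves equal: 3*u**3 - 24*u**2 + 33*u + 55 = -5, so 3*u**3 - 24*u**2 + 33*u + 60 = 0, which factors as 3*(u - 5)*(u - 4)*(u + 1) = 0. The curves meet at u = -1, 4, 5.
On [-1, 4], w = 3*u**3 - 24*u**2 + 33*u + 55 is on top; that piece has area ∫[-1,4] (3*u**3 - 24*u**2 + 33*u + 60) du = 875/4.
On [4, 5], w = -5 is on top; that piece has area ∫[4,5] (-(3*u**3 - 24*u**2 + 33*u + 60)) du = 11/4.
Total enclosed area = 875/4 + 11/4 = 443/2.

443/2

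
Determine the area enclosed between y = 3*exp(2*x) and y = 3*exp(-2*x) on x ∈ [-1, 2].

-6 + 3*exp(-4)/2 + 3*exp(-2)/2 + 3*exp(2)/2 + 3*exp(4)/2

The difference (3*exp(2*x)) - (3*exp(-2*x)) = 3*exp(2*x) - 3*exp(-2*x) changes sign at x = 0 inside [-1, 2], so split the integral there.
∫[-1,0] (3*exp(2*x) - 3*exp(-2*x)) dx = -3*exp(2)/2 - 3*exp(-2)/2 + 3; the area of that piece is -3 + 3*exp(-2)/2 + 3*exp(2)/2.
∫[0,2] (3*exp(2*x) - 3*exp(-2*x)) dx = -3 + 3*exp(-4)/2 + 3*exp(4)/2.
Total area = (-3 + 3*exp(-2)/2 + 3*exp(2)/2) + (-3 + 3*exp(-4)/2 + 3*exp(4)/2) = -6 + 3*exp(-4)/2 + 3*exp(-2)/2 + 3*exp(2)/2 + 3*exp(4)/2.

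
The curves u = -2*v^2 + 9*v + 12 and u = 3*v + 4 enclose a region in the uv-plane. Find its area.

Both boundary curves give u as a function of v, so integrate with respect to v. Setting them equal: -2*v^2 + 6*v + 8 = 0, i.e. -2*(v - 4)*(v + 1) = 0, so they meet at v = -1, 4.
For v in [-1, 4], u = -2*v^2 + 9*v + 12 is on the right; area = ∫[-1,4] (-2*v^2 + 6*v + 8) dv = 125/3.

125/3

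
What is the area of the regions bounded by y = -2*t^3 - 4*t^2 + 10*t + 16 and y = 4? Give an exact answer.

253/6

Set the curves equal: -2*t^3 - 4*t^2 + 10*t + 16 = 4, so -2*t^3 - 4*t^2 + 10*t + 12 = 0, which factors as -2*(t - 2)*(t + 1)*(t + 3) = 0. The curves meet at t = -3, -1, 2.
On [-3, -1], y = 4 is on top; that piece has area ∫[-3,-1] (-(-2*t^3 - 4*t^2 + 10*t + 12)) dt = 32/3.
On [-1, 2], y = -2*t^3 - 4*t^2 + 10*t + 16 is on top; that piece has area ∫[-1,2] (-2*t^3 - 4*t^2 + 10*t + 12) dt = 63/2.
Total enclosed area = 32/3 + 63/2 = 253/6.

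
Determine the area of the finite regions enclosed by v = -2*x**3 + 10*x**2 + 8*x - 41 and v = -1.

937/6

Set the curves equal: -2*x**3 + 10*x**2 + 8*x - 41 = -1, so -2*x**3 + 10*x**2 + 8*x - 40 = 0, which factors as -2*(x - 5)*(x - 2)*(x + 2) = 0. The curves meet at x = -2, 2, 5.
On [-2, 2], v = -1 is on top; that piece has area ∫[-2,2] (-(-2*x**3 + 10*x**2 + 8*x - 40)) dx = 320/3.
On [2, 5], v = -2*x**3 + 10*x**2 + 8*x - 41 is on top; that piece has area ∫[2,5] (-2*x**3 + 10*x**2 + 8*x - 40) dx = 99/2.
Total enclosed area = 320/3 + 99/2 = 937/6.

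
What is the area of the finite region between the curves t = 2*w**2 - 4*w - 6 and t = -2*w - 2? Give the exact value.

9

Both boundary curves give t as a function of w, so integrate with respect to w. Setting them equal: 2*w**2 - 2*w - 4 = 0, i.e. 2*(w - 2)*(w + 1) = 0, so they meet at w = -1, 2.
For w in [-1, 2], t = 2*w**2 - 4*w - 6 is on the left; area = ∫[-1,2] (-(2*w**2 - 2*w - 4)) dw = 9.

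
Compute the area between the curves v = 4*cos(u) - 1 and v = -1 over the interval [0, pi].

8

The difference (4*cos(u) - 1) - (-1) = 4*cos(u) changes sign at u = pi/2 inside [0, pi], so split the integral there.
∫[0,pi/2] (4*cos(u)) du = 4.
∫[pi/2,pi] (4*cos(u)) du = -4; the area of that piece is 4.
Total area = 4 + 4 = 8.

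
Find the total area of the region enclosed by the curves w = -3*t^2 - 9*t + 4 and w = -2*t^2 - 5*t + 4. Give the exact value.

Set the curves equal: -3*t^2 - 9*t + 4 = -2*t^2 - 5*t + 4, so -t^2 - 4*t = 0, which factors as -t*(t + 4) = 0. The curves meet at t = -4, 0.
On [-4, 0], w = -3*t^2 - 9*t + 4 is on top; that piece has area ∫[-4,0] (-t^2 - 4*t) dt = 32/3.

32/3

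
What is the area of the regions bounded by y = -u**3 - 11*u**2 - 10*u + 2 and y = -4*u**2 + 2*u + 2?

71/6

Set the curves equal: -u**3 - 11*u**2 - 10*u + 2 = -4*u**2 + 2*u + 2, so -u**3 - 7*u**2 - 12*u = 0, which factors as -u*(u + 3)*(u + 4) = 0. The curves meet at u = -4, -3, 0.
On [-4, -3], y = -4*u**2 + 2*u + 2 is on top; that piece has area ∫[-4,-3] (-(-u**3 - 7*u**2 - 12*u)) du = 7/12.
On [-3, 0], y = -u**3 - 11*u**2 - 10*u + 2 is on top; that piece has area ∫[-3,0] (-u**3 - 7*u**2 - 12*u) du = 45/4.
Total enclosed area = 7/12 + 45/4 = 71/6.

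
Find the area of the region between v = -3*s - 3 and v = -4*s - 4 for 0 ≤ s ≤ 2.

4

On [0, 2], (-3*s - 3) - (-4*s - 4) = s + 1 is ≥ 0 throughout, so the area is a single integral of |s + 1|.
∫[0,2] (s + 1) ds = 4.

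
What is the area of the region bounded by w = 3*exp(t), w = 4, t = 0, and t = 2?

The difference (3*exp(t)) - (4) = 3*exp(t) - 4 changes sign at t = log(4/3) inside [0, 2], so split the integral there.
∫[0,log(4/3)] (3*exp(t) - 4) dt = log(81/256) + 1; the area of that piece is -1 + log(256/81).
∫[log(4/3),2] (3*exp(t) - 4) dt = -12 - 4*log(3) + 8*log(2) + 3*exp(2).
Total area = (-1 + log(256/81)) + (-12 - 4*log(3) + 8*log(2) + 3*exp(2)) = -13 - 8*log(3) + 16*log(2) + 3*exp(2).

-13 - 8*log(3) + 16*log(2) + 3*exp(2)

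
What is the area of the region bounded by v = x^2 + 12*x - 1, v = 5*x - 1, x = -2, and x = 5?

The difference (x^2 + 12*x - 1) - (5*x - 1) = x^2 + 7*x changes sign at x = 0 inside [-2, 5], so split the integral there.
∫[-2,0] (x^2 + 7*x) dx = -34/3; the area of that piece is 34/3.
∫[0,5] (x^2 + 7*x) dx = 775/6.
Total area = 34/3 + 775/6 = 281/2.

281/2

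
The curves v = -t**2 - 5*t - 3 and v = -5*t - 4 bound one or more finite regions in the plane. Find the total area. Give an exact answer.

Set the curves equal: -t**2 - 5*t - 3 = -5*t - 4, so -t**2 + 1 = 0, which factors as -(t - 1)*(t + 1) = 0. The curves meet at t = -1, 1.
On [-1, 1], v = -t**2 - 5*t - 3 is on top; that piece has area ∫[-1,1] (-t**2 + 1) dt = 4/3.

4/3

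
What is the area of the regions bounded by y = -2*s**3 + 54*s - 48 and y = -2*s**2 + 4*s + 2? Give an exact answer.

Set the curves equal: -2*s**3 + 54*s - 48 = -2*s**2 + 4*s + 2, so -2*s**3 + 2*s**2 + 50*s - 50 = 0, which factors as -2*(s - 5)*(s - 1)*(s + 5) = 0. The curves meet at s = -5, 1, 5.
On [-5, 1], y = -2*s**2 + 4*s + 2 is on top; that piece has area ∫[-5,1] (-(-2*s**3 + 2*s**2 + 50*s - 50)) ds = 504.
On [1, 5], y = -2*s**3 + 54*s - 48 is on top; that piece has area ∫[1,5] (-2*s**3 + 2*s**2 + 50*s - 50) ds = 512/3.
Total enclosed area = 504 + 512/3 = 2024/3.

2024/3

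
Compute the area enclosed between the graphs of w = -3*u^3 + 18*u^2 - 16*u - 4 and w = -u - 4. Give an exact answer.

Set the curves equal: -3*u^3 + 18*u^2 - 16*u - 4 = -u - 4, so -3*u^3 + 18*u^2 - 15*u = 0, which factors as -3*u*(u - 5)*(u - 1) = 0. The curves meet at u = 0, 1, 5.
On [0, 1], w = -u - 4 is on top; that piece has area ∫[0,1] (-(-3*u^3 + 18*u^2 - 15*u)) du = 9/4.
On [1, 5], w = -3*u^3 + 18*u^2 - 16*u - 4 is on top; that piece has area ∫[1,5] (-3*u^3 + 18*u^2 - 15*u) du = 96.
Total enclosed area = 9/4 + 96 = 393/4.

393/4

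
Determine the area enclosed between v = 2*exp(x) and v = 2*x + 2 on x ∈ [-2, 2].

-8 - 2*exp(-2) + 2*exp(2)

On [-2, 2], (2*exp(x)) - (2*x + 2) = -2*x + 2*exp(x) - 2 is ≥ 0 throughout, so the area is a single integral of |-2*x + 2*exp(x) - 2|.
∫[-2,2] (-2*x + 2*exp(x) - 2) dx = -8 - 2*exp(-2) + 2*exp(2).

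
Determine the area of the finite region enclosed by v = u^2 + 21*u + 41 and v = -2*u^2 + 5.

Set the curves equal: u^2 + 21*u + 41 = -2*u^2 + 5, so 3*u^2 + 21*u + 36 = 0, which factors as 3*(u + 3)*(u + 4) = 0. The curves meet at u = -4, -3.
On [-4, -3], v = -2*u^2 + 5 is on top; that piece has area ∫[-4,-3] (-(3*u^2 + 21*u + 36)) du = 1/2.

1/2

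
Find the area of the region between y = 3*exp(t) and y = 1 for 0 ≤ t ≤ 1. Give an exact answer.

On [0, 1], (3*exp(t)) - (1) = 3*exp(t) - 1 is ≥ 0 throughout, so the area is a single integral of |3*exp(t) - 1|.
∫[0,1] (3*exp(t) - 1) dt = -4 + 3*exp(1).

-4 + 3*exp(1)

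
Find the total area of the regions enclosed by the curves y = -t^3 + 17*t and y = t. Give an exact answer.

Set the curves equal: -t^3 + 17*t = t, so -t^3 + 16*t = 0, which factors as -t*(t - 4)*(t + 4) = 0. The curves meet at t = -4, 0, 4.
On [-4, 0], y = t is on top; that piece has area ∫[-4,0] (-(-t^3 + 16*t)) dt = 64.
On [0, 4], y = -t^3 + 17*t is on top; that piece has area ∫[0,4] (-t^3 + 16*t) dt = 64.
Total enclosed area = 64 + 64 = 128.

128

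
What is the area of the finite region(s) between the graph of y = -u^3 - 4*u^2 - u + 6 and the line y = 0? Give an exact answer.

71/6

The curve meets the u-axis where -u^3 - 4*u^2 - u + 6 = 0, i.e. -(u - 1)*(u + 2)*(u + 3) = 0, at u = -3, -2, 1.
On [-3, -2] the curve lies below the axis; ∫[-3,-2] (-u^3 - 4*u^2 - u + 6) du = -7/12, giving area 7/12.
On [-2, 1] the curve lies above the axis; ∫[-2,1] (-u^3 - 4*u^2 - u + 6) du = 45/4, giving area 45/4.
Total area = 7/12 + 45/4 = 71/6.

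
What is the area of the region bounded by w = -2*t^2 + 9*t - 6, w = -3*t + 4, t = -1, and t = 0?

50/3

On [-1, 0], (-2*t^2 + 9*t - 6) - (-3*t + 4) = -2*t^2 + 12*t - 10 is ≤ 0 throughout, so the area is a single integral of |-2*t^2 + 12*t - 10|.
∫[-1,0] (-2*t^2 + 12*t - 10) dt = -50/3; the area of that piece is 50/3.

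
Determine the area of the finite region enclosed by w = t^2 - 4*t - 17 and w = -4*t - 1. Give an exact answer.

256/3

Set the curves equal: t^2 - 4*t - 17 = -4*t - 1, so t^2 - 16 = 0, which factors as (t - 4)*(t + 4) = 0. The curves meet at t = -4, 4.
On [-4, 4], w = -4*t - 1 is on top; that piece has area ∫[-4,4] (-(t^2 - 16)) dt = 256/3.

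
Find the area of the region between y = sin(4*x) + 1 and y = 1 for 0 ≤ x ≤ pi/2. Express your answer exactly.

1

The difference (sin(4*x) + 1) - (1) = sin(4*x) changes sign at x = pi/4 inside [0, pi/2], so split the integral there.
∫[0,pi/4] (sin(4*x)) dx = 1/2.
∫[pi/4,pi/2] (sin(4*x)) dx = -1/2; the area of that piece is 1/2.
Total area = 1/2 + 1/2 = 1.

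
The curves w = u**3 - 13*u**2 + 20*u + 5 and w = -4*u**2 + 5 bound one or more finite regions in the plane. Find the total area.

Set the curves equal: u**3 - 13*u**2 + 20*u + 5 = -4*u**2 + 5, so u**3 - 9*u**2 + 20*u = 0, which factors as u*(u - 5)*(u - 4) = 0. The curves meet at u = 0, 4, 5.
On [0, 4], w = u**3 - 13*u**2 + 20*u + 5 is on top; that piece has area ∫[0,4] (u**3 - 9*u**2 + 20*u) du = 32.
On [4, 5], w = -4*u**2 + 5 is on top; that piece has area ∫[4,5] (-(u**3 - 9*u**2 + 20*u)) du = 3/4.
Total enclosed area = 32 + 3/4 = 131/4.

131/4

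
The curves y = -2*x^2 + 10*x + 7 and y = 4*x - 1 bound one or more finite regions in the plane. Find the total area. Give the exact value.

125/3

Set the curves equal: -2*x^2 + 10*x + 7 = 4*x - 1, so -2*x^2 + 6*x + 8 = 0, which factors as -2*(x - 4)*(x + 1) = 0. The curves meet at x = -1, 4.
On [-1, 4], y = -2*x^2 + 10*x + 7 is on top; that piece has area ∫[-1,4] (-2*x^2 + 6*x + 8) dx = 125/3.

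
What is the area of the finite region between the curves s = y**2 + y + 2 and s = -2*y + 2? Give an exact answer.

Both boundary curves give s as a function of y, so integrate with respect to y. Setting them equal: y**2 + 3*y = 0, i.e. y*(y + 3) = 0, so they meet at y = -3, 0.
For y in [-3, 0], s = y**2 + y + 2 is on the left; area = ∫[-3,0] (-(y**2 + 3*y)) dy = 9/2.

9/2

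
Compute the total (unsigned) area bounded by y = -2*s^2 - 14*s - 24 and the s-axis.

1/3

The curve meets the s-axis where -2*s^2 - 14*s - 24 = 0, i.e. -2*(s + 3)*(s + 4) = 0, at s = -4, -3.
On [-4, -3] the curve lies above the axis; ∫[-4,-3] (-2*s^2 - 14*s - 24) ds = 1/3, giving area 1/3.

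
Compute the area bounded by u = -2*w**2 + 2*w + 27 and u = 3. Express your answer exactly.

343/3

Both boundary curves give u as a function of w, so integrate with respect to w. Setting them equal: -2*w**2 + 2*w + 24 = 0, i.e. -2*(w - 4)*(w + 3) = 0, so they meet at w = -3, 4.
For w in [-3, 4], u = -2*w**2 + 2*w + 27 is on the right; area = ∫[-3,4] (-2*w**2 + 2*w + 24) dw = 343/3.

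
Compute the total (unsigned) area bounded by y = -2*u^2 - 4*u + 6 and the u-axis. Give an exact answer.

The curve meets the u-axis where -2*u^2 - 4*u + 6 = 0, i.e. -2*(u - 1)*(u + 3) = 0, at u = -3, 1.
On [-3, 1] the curve lies above the axis; ∫[-3,1] (-2*u^2 - 4*u + 6) du = 64/3, giving area 64/3.

64/3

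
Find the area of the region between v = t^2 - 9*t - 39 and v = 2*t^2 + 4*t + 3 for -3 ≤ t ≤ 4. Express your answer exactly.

2219/6

On [-3, 4], (t^2 - 9*t - 39) - (2*t^2 + 4*t + 3) = -t^2 - 13*t - 42 is ≤ 0 throughout, so the area is a single integral of |-t^2 - 13*t - 42|.
∫[-3,4] (-t^2 - 13*t - 42) dt = -2219/6; the area of that piece is 2219/6.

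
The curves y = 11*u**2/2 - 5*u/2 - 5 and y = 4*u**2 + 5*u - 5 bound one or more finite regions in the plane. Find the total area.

125/4

Set the curves equal: 11*u**2/2 - 5*u/2 - 5 = 4*u**2 + 5*u - 5, so 3*u**2/2 - 15*u/2 = 0, which factors as 3*u*(u - 5)/2 = 0. The curves meet at u = 0, 5.
On [0, 5], y = 4*u**2 + 5*u - 5 is on top; that piece has area ∫[0,5] (-(3*u**2/2 - 15*u/2)) du = 125/4.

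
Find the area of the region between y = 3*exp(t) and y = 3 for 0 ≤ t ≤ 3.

-12 + 3*exp(3)

On [0, 3], (3*exp(t)) - (3) = 3*exp(t) - 3 is ≥ 0 throughout, so the area is a single integral of |3*exp(t) - 3|.
∫[0,3] (3*exp(t) - 3) dt = -12 + 3*exp(3).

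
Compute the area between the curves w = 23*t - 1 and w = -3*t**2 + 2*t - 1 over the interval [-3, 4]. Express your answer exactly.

599/2

The difference (23*t - 1) - (-3*t**2 + 2*t - 1) = 3*t**2 + 21*t changes sign at t = 0 inside [-3, 4], so split the integral there.
∫[-3,0] (3*t**2 + 21*t) dt = -135/2; the area of that piece is 135/2.
∫[0,4] (3*t**2 + 21*t) dt = 232.
Total area = 135/2 + 232 = 599/2.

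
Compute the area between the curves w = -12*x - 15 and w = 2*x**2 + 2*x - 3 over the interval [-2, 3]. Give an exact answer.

127

The difference (-12*x - 15) - (2*x**2 + 2*x - 3) = -2*x**2 - 14*x - 12 changes sign at x = -1 inside [-2, 3], so split the integral there.
∫[-2,-1] (-2*x**2 - 14*x - 12) dx = 13/3.
∫[-1,3] (-2*x**2 - 14*x - 12) dx = -368/3; the area of that piece is 368/3.
Total area = 13/3 + 368/3 = 127.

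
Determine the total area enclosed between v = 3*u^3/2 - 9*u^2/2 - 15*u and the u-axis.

The curve meets the u-axis where 3*u^3/2 - 9*u^2/2 - 15*u = 0, i.e. 3*u*(u - 5)*(u + 2)/2 = 0, at u = -2, 0, 5.
On [-2, 0] the curve lies above the axis; ∫[-2,0] (3*u^3/2 - 9*u^2/2 - 15*u) du = 12, giving area 12.
On [0, 5] the curve lies below the axis; ∫[0,5] (3*u^3/2 - 9*u^2/2 - 15*u) du = -1125/8, giving area 1125/8.
Total area = 12 + 1125/8 = 1221/8.

1221/8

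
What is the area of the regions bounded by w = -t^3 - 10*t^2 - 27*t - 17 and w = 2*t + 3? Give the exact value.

Set the curves equal: -t^3 - 10*t^2 - 27*t - 17 = 2*t + 3, so -t^3 - 10*t^2 - 29*t - 20 = 0, which factors as -(t + 1)*(t + 4)*(t + 5) = 0. The curves meet at t = -5, -4, -1.
On [-5, -4], w = 2*t + 3 is on top; that piece has area ∫[-5,-4] (-(-t^3 - 10*t^2 - 29*t - 20)) dt = 7/12.
On [-4, -1], w = -t^3 - 10*t^2 - 27*t - 17 is on top; that piece has area ∫[-4,-1] (-t^3 - 10*t^2 - 29*t - 20) dt = 45/4.
Total enclosed area = 7/12 + 45/4 = 71/6.

71/6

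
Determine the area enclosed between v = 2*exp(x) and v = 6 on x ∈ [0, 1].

On [0, 1], (2*exp(x)) - (6) = 2*exp(x) - 6 is ≤ 0 throughout, so the area is a single integral of |2*exp(x) - 6|.
∫[0,1] (2*exp(x) - 6) dx = -8 + 2*exp(1); the area of that piece is 8 - 2*exp(1).

8 - 2*exp(1)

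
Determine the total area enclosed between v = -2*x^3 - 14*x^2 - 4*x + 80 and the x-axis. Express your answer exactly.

The curve meets the x-axis where -2*x^3 - 14*x^2 - 4*x + 80 = 0, i.e. -2*(x - 2)*(x + 4)*(x + 5) = 0, at x = -5, -4, 2.
On [-5, -4] the curve lies below the axis; ∫[-5,-4] (-2*x^3 - 14*x^2 - 4*x + 80) dx = -13/6, giving area 13/6.
On [-4, 2] the curve lies above the axis; ∫[-4,2] (-2*x^3 - 14*x^2 - 4*x + 80) dx = 288, giving area 288.
Total area = 13/6 + 288 = 1741/6.

1741/6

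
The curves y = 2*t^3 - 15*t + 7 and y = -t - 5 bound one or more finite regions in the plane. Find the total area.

Set the curves equal: 2*t^3 - 15*t + 7 = -t - 5, so 2*t^3 - 14*t + 12 = 0, which factors as 2*(t - 2)*(t - 1)*(t + 3) = 0. The curves meet at t = -3, 1, 2.
On [-3, 1], y = 2*t^3 - 15*t + 7 is on top; that piece has area ∫[-3,1] (2*t^3 - 14*t + 12) dt = 64.
On [1, 2], y = -t - 5 is on top; that piece has area ∫[1,2] (-(2*t^3 - 14*t + 12)) dt = 3/2.
Total enclosed area = 64 + 3/2 = 131/2.

131/2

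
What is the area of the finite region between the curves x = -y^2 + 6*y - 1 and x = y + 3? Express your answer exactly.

Both boundary curves give x as a function of y, so integrate with respect to y. Setting them equal: -y^2 + 5*y - 4 = 0, i.e. -(y - 4)*(y - 1) = 0, so they meet at y = 1, 4.
For y in [1, 4], x = -y^2 + 6*y - 1 is on the right; area = ∫[1,4] (-y^2 + 5*y - 4) dy = 9/2.

9/2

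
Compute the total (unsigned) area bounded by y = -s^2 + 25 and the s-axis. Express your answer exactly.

500/3

The curve meets the s-axis where -s^2 + 25 = 0, i.e. -(s - 5)*(s + 5) = 0, at s = -5, 5.
On [-5, 5] the curve lies above the axis; ∫[-5,5] (-s^2 + 25) ds = 500/3, giving area 500/3.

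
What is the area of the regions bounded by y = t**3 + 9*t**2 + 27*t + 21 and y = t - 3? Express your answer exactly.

Set the curves equal: t**3 + 9*t**2 + 27*t + 21 = t - 3, so t**3 + 9*t**2 + 26*t + 24 = 0, which factors as (t + 2)*(t + 3)*(t + 4) = 0. The curves meet at t = -4, -3, -2.
On [-4, -3], y = t**3 + 9*t**2 + 27*t + 21 is on top; that piece has area ∫[-4,-3] (t**3 + 9*t**2 + 26*t + 24) dt = 1/4.
On [-3, -2], y = t - 3 is on top; that piece has area ∫[-3,-2] (-(t**3 + 9*t**2 + 26*t + 24)) dt = 1/4.
Total enclosed area = 1/4 + 1/4 = 1/2.

1/2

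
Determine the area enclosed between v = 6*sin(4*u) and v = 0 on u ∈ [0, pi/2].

6

The difference (6*sin(4*u)) - (0) = 6*sin(4*u) changes sign at u = pi/4 inside [0, pi/2], so split the integral there.
∫[0,pi/4] (6*sin(4*u)) du = 3.
∫[pi/4,pi/2] (6*sin(4*u)) du = -3; the area of that piece is 3.
Total area = 3 + 3 = 6.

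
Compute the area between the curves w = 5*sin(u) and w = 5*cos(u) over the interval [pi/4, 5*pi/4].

10*sqrt(2)

On [pi/4, 5*pi/4], (5*sin(u)) - (5*cos(u)) = 5*sin(u) - 5*cos(u) is ≥ 0 throughout, so the area is a single integral of |5*sin(u) - 5*cos(u)|.
∫[pi/4,5*pi/4] (5*sin(u) - 5*cos(u)) du = 10*sqrt(2).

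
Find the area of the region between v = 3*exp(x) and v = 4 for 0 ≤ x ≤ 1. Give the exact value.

The difference (3*exp(x)) - (4) = 3*exp(x) - 4 changes sign at x = log(4/3) inside [0, 1], so split the integral there.
∫[0,log(4/3)] (3*exp(x) - 4) dx = log(81/256) + 1; the area of that piece is -1 + log(256/81).
∫[log(4/3),1] (3*exp(x) - 4) dx = -8 - 4*log(3) + 8*log(2) + 3*exp(1).
Total area = (-1 + log(256/81)) + (-8 - 4*log(3) + 8*log(2) + 3*exp(1)) = -9 - 8*log(3) + 3*exp(1) + 16*log(2).

-9 - 8*log(3) + 3*exp(1) + 16*log(2)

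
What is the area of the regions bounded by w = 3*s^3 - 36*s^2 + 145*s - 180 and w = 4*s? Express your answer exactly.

Set the curves equal: 3*s^3 - 36*s^2 + 145*s - 180 = 4*s, so 3*s^3 - 36*s^2 + 141*s - 180 = 0, which factors as 3*(s - 5)*(s - 4)*(s - 3) = 0. The curves meet at s = 3, 4, 5.
On [3, 4], w = 3*s^3 - 36*s^2 + 145*s - 180 is on top; that piece has area ∫[3,4] (3*s^3 - 36*s^2 + 141*s - 180) ds = 3/4.
On [4, 5], w = 4*s is on top; that piece has area ∫[4,5] (-(3*s^3 - 36*s^2 + 141*s - 180)) ds = 3/4.
Total enclosed area = 3/4 + 3/4 = 3/2.

3/2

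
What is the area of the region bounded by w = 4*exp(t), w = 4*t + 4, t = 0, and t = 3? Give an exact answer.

On [0, 3], (4*exp(t)) - (4*t + 4) = -4*t + 4*exp(t) - 4 is ≥ 0 throughout, so the area is a single integral of |-4*t + 4*exp(t) - 4|.
∫[0,3] (-4*t + 4*exp(t) - 4) dt = -34 + 4*exp(3).

-34 + 4*exp(3)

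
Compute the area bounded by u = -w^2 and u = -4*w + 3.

4/3

Both boundary curves give u as a function of w, so integrate with respect to w. Setting them equal: -w^2 + 4*w - 3 = 0, i.e. -(w - 3)*(w - 1) = 0, so they meet at w = 1, 3.
For w in [1, 3], u = -w^2 is on the right; area = ∫[1,3] (-w^2 + 4*w - 3) dw = 4/3.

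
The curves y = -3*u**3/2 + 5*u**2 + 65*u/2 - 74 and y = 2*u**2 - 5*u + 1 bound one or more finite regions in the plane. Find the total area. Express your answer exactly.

Set the curves equal: -3*u**3/2 + 5*u**2 + 65*u/2 - 74 = 2*u**2 - 5*u + 1, so -3*u**3/2 + 3*u**2 + 75*u/2 - 75 = 0, which factors as -3*(u - 5)*(u - 2)*(u + 5)/2 = 0. The curves meet at u = -5, 2, 5.
On [-5, 2], y = 2*u**2 - 5*u + 1 is on top; that piece has area ∫[-5,2] (-(-3*u**3/2 + 3*u**2 + 75*u/2 - 75)) du = 4459/8.
On [2, 5], y = -3*u**3/2 + 5*u**2 + 65*u/2 - 74 is on top; that piece has area ∫[2,5] (-3*u**3/2 + 3*u**2 + 75*u/2 - 75) du = 459/8.
Total enclosed area = 4459/8 + 459/8 = 2459/4.

2459/4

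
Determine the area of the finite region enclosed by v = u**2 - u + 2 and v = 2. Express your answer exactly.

Set the curves equal: u**2 - u + 2 = 2, so u**2 - u = 0, which factors as u*(u - 1) = 0. The curves meet at u = 0, 1.
On [0, 1], v = 2 is on top; that piece has area ∫[0,1] (-(u**2 - u)) du = 1/6.

1/6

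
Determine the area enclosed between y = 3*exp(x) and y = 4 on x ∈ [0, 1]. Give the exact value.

-9 - 8*log(3) + 3*exp(1) + 16*log(2)

The difference (3*exp(x)) - (4) = 3*exp(x) - 4 changes sign at x = log(4/3) inside [0, 1], so split the integral there.
∫[0,log(4/3)] (3*exp(x) - 4) dx = log(81/256) + 1; the area of that piece is -1 + log(256/81).
∫[log(4/3),1] (3*exp(x) - 4) dx = -8 - 4*log(3) + 8*log(2) + 3*exp(1).
Total area = (-1 + log(256/81)) + (-8 - 4*log(3) + 8*log(2) + 3*exp(1)) = -9 - 8*log(3) + 3*exp(1) + 16*log(2).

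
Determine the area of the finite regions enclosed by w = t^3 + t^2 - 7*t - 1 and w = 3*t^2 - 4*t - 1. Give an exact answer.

Set the curves equal: t^3 + t^2 - 7*t - 1 = 3*t^2 - 4*t - 1, so t^3 - 2*t^2 - 3*t = 0, which factors as t*(t - 3)*(t + 1) = 0. The curves meet at t = -1, 0, 3.
On [-1, 0], w = t^3 + t^2 - 7*t - 1 is on top; that piece has area ∫[-1,0] (t^3 - 2*t^2 - 3*t) dt = 7/12.
On [0, 3], w = 3*t^2 - 4*t - 1 is on top; that piece has area ∫[0,3] (-(t^3 - 2*t^2 - 3*t)) dt = 45/4.
Total enclosed area = 7/12 + 45/4 = 71/6.

71/6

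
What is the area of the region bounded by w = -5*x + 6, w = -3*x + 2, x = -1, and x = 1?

On [-1, 1], (-5*x + 6) - (-3*x + 2) = -2*x + 4 is ≥ 0 throughout, so the area is a single integral of |-2*x + 4|.
∫[-1,1] (-2*x + 4) dx = 8.

8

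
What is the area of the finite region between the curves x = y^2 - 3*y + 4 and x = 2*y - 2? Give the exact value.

Both boundary curves give x as a function of y, so integrate with respect to y. Setting them equal: y^2 - 5*y + 6 = 0, i.e. (y - 3)*(y - 2) = 0, so they meet at y = 2, 3.
For y in [2, 3], x = y^2 - 3*y + 4 is on the left; area = ∫[2,3] (-(y^2 - 5*y + 6)) dy = 1/6.

1/6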